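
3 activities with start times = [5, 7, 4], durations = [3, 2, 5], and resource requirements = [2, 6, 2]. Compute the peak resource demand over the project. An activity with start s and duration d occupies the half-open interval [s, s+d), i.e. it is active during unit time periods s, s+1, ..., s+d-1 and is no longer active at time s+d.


Each activity i is active on [start_i, start_i + duration_i).
Compute total resource usage per time slot:
  t=0: active resources = [], total = 0
  t=1: active resources = [], total = 0
  t=2: active resources = [], total = 0
  t=3: active resources = [], total = 0
  t=4: active resources = [2], total = 2
  t=5: active resources = [2, 2], total = 4
  t=6: active resources = [2, 2], total = 4
  t=7: active resources = [2, 6, 2], total = 10
  t=8: active resources = [6, 2], total = 8
Peak resource demand = 10

10


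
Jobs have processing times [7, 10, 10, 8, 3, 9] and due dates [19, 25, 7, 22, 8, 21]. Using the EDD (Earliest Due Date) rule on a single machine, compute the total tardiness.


Sort by due date (EDD order): [(10, 7), (3, 8), (7, 19), (9, 21), (8, 22), (10, 25)]
Compute completion times and tardiness:
  Job 1: p=10, d=7, C=10, tardiness=max(0,10-7)=3
  Job 2: p=3, d=8, C=13, tardiness=max(0,13-8)=5
  Job 3: p=7, d=19, C=20, tardiness=max(0,20-19)=1
  Job 4: p=9, d=21, C=29, tardiness=max(0,29-21)=8
  Job 5: p=8, d=22, C=37, tardiness=max(0,37-22)=15
  Job 6: p=10, d=25, C=47, tardiness=max(0,47-25)=22
Total tardiness = 54

54


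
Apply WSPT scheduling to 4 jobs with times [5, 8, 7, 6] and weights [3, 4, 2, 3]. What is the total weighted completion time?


Compute p/w ratios and sort ascending (WSPT): [(5, 3), (8, 4), (6, 3), (7, 2)]
Compute weighted completion times:
  Job (p=5,w=3): C=5, w*C=3*5=15
  Job (p=8,w=4): C=13, w*C=4*13=52
  Job (p=6,w=3): C=19, w*C=3*19=57
  Job (p=7,w=2): C=26, w*C=2*26=52
Total weighted completion time = 176

176


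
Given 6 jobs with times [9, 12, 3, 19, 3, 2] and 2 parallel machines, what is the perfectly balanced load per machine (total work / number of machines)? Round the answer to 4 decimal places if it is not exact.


Total processing time = 9 + 12 + 3 + 19 + 3 + 2 = 48
Number of machines = 2
Ideal balanced load = 48 / 2 = 24.0

24.0


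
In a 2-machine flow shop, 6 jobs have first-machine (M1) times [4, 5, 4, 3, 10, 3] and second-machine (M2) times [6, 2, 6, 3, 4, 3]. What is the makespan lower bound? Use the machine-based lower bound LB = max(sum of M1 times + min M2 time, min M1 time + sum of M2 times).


LB1 = sum(M1 times) + min(M2 times) = 29 + 2 = 31
LB2 = min(M1 times) + sum(M2 times) = 3 + 24 = 27
Lower bound = max(LB1, LB2) = max(31, 27) = 31

31


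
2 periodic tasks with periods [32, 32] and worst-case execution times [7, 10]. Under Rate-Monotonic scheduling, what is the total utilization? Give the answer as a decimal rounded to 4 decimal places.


Compute individual utilizations (exact fractions):
  Task 1: C/T = 7/32 (approx. 0.2188)
  Task 2: C/T = 10/32 = 5/16 (approx. 0.3125)
Total utilization U = 7/32 + 5/16 = 17/32
Rounded to 4 decimal places: U = 0.5313
RM (Liu & Layland) bound for 2 tasks = 0.828427; compare with U = 17/32 (approx. 0.531250)
U <= bound, so schedulable by RM sufficient condition.

0.5313


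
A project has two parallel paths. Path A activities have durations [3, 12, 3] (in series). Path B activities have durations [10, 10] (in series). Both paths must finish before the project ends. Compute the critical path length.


Path A total = 3 + 12 + 3 = 18
Path B total = 10 + 10 = 20
Critical path = longest path = max(18, 20) = 20

20


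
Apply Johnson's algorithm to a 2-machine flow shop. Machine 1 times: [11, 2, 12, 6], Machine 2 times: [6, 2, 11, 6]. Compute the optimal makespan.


Apply Johnson's rule:
  Group 1 (a <= b): [(2, 2, 2), (4, 6, 6)]
  Group 2 (a > b): [(3, 12, 11), (1, 11, 6)]
Optimal job order: [2, 4, 3, 1]
Schedule:
  Job 2: M1 done at 2, M2 done at 4
  Job 4: M1 done at 8, M2 done at 14
  Job 3: M1 done at 20, M2 done at 31
  Job 1: M1 done at 31, M2 done at 37
Makespan = 37

37


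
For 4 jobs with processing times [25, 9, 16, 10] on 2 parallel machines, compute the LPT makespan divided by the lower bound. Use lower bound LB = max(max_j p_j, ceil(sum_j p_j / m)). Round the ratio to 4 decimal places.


LPT order: [25, 16, 10, 9]
Machine loads after assignment: [34, 26]
LPT makespan = 34
Lower bound = max(max_job, ceil(total/2)) = max(25, 30) = 30
Ratio = 34 / 30 = 1.1333

1.1333


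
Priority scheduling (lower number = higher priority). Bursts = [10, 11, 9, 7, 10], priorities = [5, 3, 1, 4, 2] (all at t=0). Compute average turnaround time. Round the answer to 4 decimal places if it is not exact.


Sort by priority (ascending = highest first):
Order: [(1, 9), (2, 10), (3, 11), (4, 7), (5, 10)]
Completion times:
  Priority 1, burst=9, C=9
  Priority 2, burst=10, C=19
  Priority 3, burst=11, C=30
  Priority 4, burst=7, C=37
  Priority 5, burst=10, C=47
Average turnaround = 142/5 = 28.4

28.4


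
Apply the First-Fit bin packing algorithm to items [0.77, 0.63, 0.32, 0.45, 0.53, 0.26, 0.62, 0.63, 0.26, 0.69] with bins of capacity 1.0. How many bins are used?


Place items sequentially using First-Fit:
  Item 0.77 -> new Bin 1
  Item 0.63 -> new Bin 2
  Item 0.32 -> Bin 2 (now 0.95)
  Item 0.45 -> new Bin 3
  Item 0.53 -> Bin 3 (now 0.98)
  Item 0.26 -> new Bin 4
  Item 0.62 -> Bin 4 (now 0.88)
  Item 0.63 -> new Bin 5
  Item 0.26 -> Bin 5 (now 0.89)
  Item 0.69 -> new Bin 6
Total bins used = 6

6


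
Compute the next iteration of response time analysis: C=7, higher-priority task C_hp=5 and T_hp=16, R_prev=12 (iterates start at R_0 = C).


R_next = C + ceil(R_prev / T_hp) * C_hp
ceil(12 / 16) = ceil(0.75) = 1
Interference = 1 * 5 = 5
R_next = 7 + 5 = 12
R_next = R_prev, so the iteration has converged (response time = 12).

12


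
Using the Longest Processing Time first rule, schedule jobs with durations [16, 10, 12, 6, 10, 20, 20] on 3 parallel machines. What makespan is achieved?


Sort jobs in decreasing order (LPT): [20, 20, 16, 12, 10, 10, 6]
Assign each job to the least loaded machine:
  Machine 1: jobs [20, 10], load = 30
  Machine 2: jobs [20, 10], load = 30
  Machine 3: jobs [16, 12, 6], load = 34
Makespan = max load = 34

34


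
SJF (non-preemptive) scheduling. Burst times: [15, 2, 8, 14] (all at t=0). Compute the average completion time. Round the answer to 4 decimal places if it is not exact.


SJF order (ascending): [2, 8, 14, 15]
Completion times:
  Job 1: burst=2, C=2
  Job 2: burst=8, C=10
  Job 3: burst=14, C=24
  Job 4: burst=15, C=39
Average completion = 75/4 = 18.75

18.75


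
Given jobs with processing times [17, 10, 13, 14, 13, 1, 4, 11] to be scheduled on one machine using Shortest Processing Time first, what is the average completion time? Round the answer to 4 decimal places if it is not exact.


Sort jobs by processing time (SPT order): [1, 4, 10, 11, 13, 13, 14, 17]
Compute completion times sequentially:
  Job 1: processing = 1, completes at 1
  Job 2: processing = 4, completes at 5
  Job 3: processing = 10, completes at 15
  Job 4: processing = 11, completes at 26
  Job 5: processing = 13, completes at 39
  Job 6: processing = 13, completes at 52
  Job 7: processing = 14, completes at 66
  Job 8: processing = 17, completes at 83
Sum of completion times = 287
Average completion time = 287/8 = 35.875

35.875


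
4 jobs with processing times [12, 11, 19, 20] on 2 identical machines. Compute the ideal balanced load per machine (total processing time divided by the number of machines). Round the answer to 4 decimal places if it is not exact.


Total processing time = 12 + 11 + 19 + 20 = 62
Number of machines = 2
Ideal balanced load = 62 / 2 = 31.0

31.0


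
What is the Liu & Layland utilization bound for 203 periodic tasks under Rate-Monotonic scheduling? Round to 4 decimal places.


Compute 2^(1/203) = 1.0034203542
Subtract 1: 1.0034203542 - 1 = 0.0034203542
Multiply by n: 203 * 0.0034203542 = 0.6943319026
Round to 4 dp: 0.6943

0.6943


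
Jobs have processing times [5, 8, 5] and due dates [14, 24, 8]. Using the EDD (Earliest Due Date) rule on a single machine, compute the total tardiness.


Sort by due date (EDD order): [(5, 8), (5, 14), (8, 24)]
Compute completion times and tardiness:
  Job 1: p=5, d=8, C=5, tardiness=max(0,5-8)=0
  Job 2: p=5, d=14, C=10, tardiness=max(0,10-14)=0
  Job 3: p=8, d=24, C=18, tardiness=max(0,18-24)=0
Total tardiness = 0

0


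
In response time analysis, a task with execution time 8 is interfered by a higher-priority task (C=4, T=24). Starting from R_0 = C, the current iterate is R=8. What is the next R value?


R_next = C + ceil(R_prev / T_hp) * C_hp
ceil(8 / 24) = ceil(0.3333) = 1
Interference = 1 * 4 = 4
R_next = 8 + 4 = 12

12


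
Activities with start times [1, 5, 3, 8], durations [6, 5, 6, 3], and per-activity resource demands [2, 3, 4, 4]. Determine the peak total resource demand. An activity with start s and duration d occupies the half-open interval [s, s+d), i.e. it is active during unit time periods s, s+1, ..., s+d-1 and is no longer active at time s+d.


Each activity i is active on [start_i, start_i + duration_i).
Compute total resource usage per time slot:
  t=0: active resources = [], total = 0
  t=1: active resources = [2], total = 2
  t=2: active resources = [2], total = 2
  t=3: active resources = [2, 4], total = 6
  t=4: active resources = [2, 4], total = 6
  t=5: active resources = [2, 3, 4], total = 9
  t=6: active resources = [2, 3, 4], total = 9
  t=7: active resources = [3, 4], total = 7
  t=8: active resources = [3, 4, 4], total = 11
  t=9: active resources = [3, 4], total = 7
  t=10: active resources = [4], total = 4
Peak resource demand = 11

11


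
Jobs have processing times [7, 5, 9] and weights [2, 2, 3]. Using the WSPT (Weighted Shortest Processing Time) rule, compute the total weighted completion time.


Compute p/w ratios and sort ascending (WSPT): [(5, 2), (9, 3), (7, 2)]
Compute weighted completion times:
  Job (p=5,w=2): C=5, w*C=2*5=10
  Job (p=9,w=3): C=14, w*C=3*14=42
  Job (p=7,w=2): C=21, w*C=2*21=42
Total weighted completion time = 94

94


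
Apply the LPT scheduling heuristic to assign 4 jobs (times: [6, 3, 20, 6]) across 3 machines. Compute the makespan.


Sort jobs in decreasing order (LPT): [20, 6, 6, 3]
Assign each job to the least loaded machine:
  Machine 1: jobs [20], load = 20
  Machine 2: jobs [6, 3], load = 9
  Machine 3: jobs [6], load = 6
Makespan = max load = 20

20


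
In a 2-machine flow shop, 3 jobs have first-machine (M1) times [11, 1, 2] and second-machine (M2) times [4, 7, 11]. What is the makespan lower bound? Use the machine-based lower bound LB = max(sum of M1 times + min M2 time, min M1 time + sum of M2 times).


LB1 = sum(M1 times) + min(M2 times) = 14 + 4 = 18
LB2 = min(M1 times) + sum(M2 times) = 1 + 22 = 23
Lower bound = max(LB1, LB2) = max(18, 23) = 23

23


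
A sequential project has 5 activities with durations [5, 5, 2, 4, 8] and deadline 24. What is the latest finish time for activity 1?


LF(activity 1) = deadline - sum of successor durations
Successors: activities 2 through 5 with durations [5, 2, 4, 8]
Sum of successor durations = 19
LF = 24 - 19 = 5

5


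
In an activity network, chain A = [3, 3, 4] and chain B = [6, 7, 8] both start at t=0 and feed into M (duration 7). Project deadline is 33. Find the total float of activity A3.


Forward pass: ES(A3) = sum of predecessors on chain A = 6
EF = ES + duration = 6 + 4 = 10
Backward pass: LF(M) = deadline = 33; LS(M) = 33 - 7 = 26
LF(A3) = LS(M) - sum(successors on chain A) = 26 - 0 = 26
LS = LF - duration = 26 - 4 = 22
Total float = LS - ES = 22 - 6 = 16

16


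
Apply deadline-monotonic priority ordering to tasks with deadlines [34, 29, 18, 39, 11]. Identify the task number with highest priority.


Sort tasks by relative deadline (ascending):
  Task 5: deadline = 11
  Task 3: deadline = 18
  Task 2: deadline = 29
  Task 1: deadline = 34
  Task 4: deadline = 39
Priority order (highest first): [5, 3, 2, 1, 4]
Highest priority task = 5

5


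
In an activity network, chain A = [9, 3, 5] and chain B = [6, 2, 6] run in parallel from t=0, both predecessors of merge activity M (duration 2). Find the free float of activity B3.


ES(B3) = sum of predecessors on chain B = 8
EF(B3) = ES + duration = 8 + 6 = 14
Successor of B3 is M. ES(M) = max(sum(A), sum(B)) = max(17, 14) = 17
Free float = ES(successor) - EF(current) = 17 - 14 = 3

3


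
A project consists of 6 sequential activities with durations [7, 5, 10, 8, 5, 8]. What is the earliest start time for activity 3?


Activity 3 starts after activities 1 through 2 complete.
Predecessor durations: [7, 5]
ES = 7 + 5 = 12

12


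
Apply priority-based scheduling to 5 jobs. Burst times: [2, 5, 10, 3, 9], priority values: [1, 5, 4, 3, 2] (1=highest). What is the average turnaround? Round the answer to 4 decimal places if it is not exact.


Sort by priority (ascending = highest first):
Order: [(1, 2), (2, 9), (3, 3), (4, 10), (5, 5)]
Completion times:
  Priority 1, burst=2, C=2
  Priority 2, burst=9, C=11
  Priority 3, burst=3, C=14
  Priority 4, burst=10, C=24
  Priority 5, burst=5, C=29
Average turnaround = 80/5 = 16.0

16.0


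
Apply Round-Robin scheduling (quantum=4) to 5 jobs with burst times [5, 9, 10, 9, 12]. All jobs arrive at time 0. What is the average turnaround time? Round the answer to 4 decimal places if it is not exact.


Time quantum = 4
Execution trace:
  J1 runs 4 units, time = 4
  J2 runs 4 units, time = 8
  J3 runs 4 units, time = 12
  J4 runs 4 units, time = 16
  J5 runs 4 units, time = 20
  J1 runs 1 units, time = 21
  J2 runs 4 units, time = 25
  J3 runs 4 units, time = 29
  J4 runs 4 units, time = 33
  J5 runs 4 units, time = 37
  J2 runs 1 units, time = 38
  J3 runs 2 units, time = 40
  J4 runs 1 units, time = 41
  J5 runs 4 units, time = 45
Finish times: [21, 38, 40, 41, 45]
Average turnaround = 185/5 = 37.0

37.0


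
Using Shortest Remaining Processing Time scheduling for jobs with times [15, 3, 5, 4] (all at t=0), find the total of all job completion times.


Since all jobs arrive at t=0, SRPT equals SPT ordering.
SPT order: [3, 4, 5, 15]
Completion times:
  Job 1: p=3, C=3
  Job 2: p=4, C=7
  Job 3: p=5, C=12
  Job 4: p=15, C=27
Total completion time = 3 + 7 + 12 + 27 = 49

49


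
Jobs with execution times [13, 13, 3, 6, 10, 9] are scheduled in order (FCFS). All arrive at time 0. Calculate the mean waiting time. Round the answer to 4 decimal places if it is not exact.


FCFS order (as given): [13, 13, 3, 6, 10, 9]
Waiting times:
  Job 1: wait = 0
  Job 2: wait = 13
  Job 3: wait = 26
  Job 4: wait = 29
  Job 5: wait = 35
  Job 6: wait = 45
Sum of waiting times = 148
Average waiting time = 148/6 = 24.6667

24.6667


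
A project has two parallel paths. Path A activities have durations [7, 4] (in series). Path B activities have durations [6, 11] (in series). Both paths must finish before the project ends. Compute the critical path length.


Path A total = 7 + 4 = 11
Path B total = 6 + 11 = 17
Critical path = longest path = max(11, 17) = 17

17


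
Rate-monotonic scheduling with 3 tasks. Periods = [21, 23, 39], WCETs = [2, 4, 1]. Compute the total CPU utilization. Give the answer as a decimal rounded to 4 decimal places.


Compute individual utilizations (exact fractions):
  Task 1: C/T = 2/21 (approx. 0.0952)
  Task 2: C/T = 4/23 (approx. 0.1739)
  Task 3: C/T = 1/39 (approx. 0.0256)
Total utilization U = 2/21 + 4/23 + 1/39 = 617/2093
Rounded to 4 decimal places: U = 0.2948
RM (Liu & Layland) bound for 3 tasks = 0.779763; compare with U = 617/2093 (approx. 0.294792)
U <= bound, so schedulable by RM sufficient condition.

0.2948


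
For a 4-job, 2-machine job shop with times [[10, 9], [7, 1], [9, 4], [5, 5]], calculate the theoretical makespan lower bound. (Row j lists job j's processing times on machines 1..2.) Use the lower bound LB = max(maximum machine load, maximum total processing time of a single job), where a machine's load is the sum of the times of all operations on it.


Machine loads:
  Machine 1: 10 + 7 + 9 + 5 = 31
  Machine 2: 9 + 1 + 4 + 5 = 19
Max machine load = 31
Job totals:
  Job 1: 19
  Job 2: 8
  Job 3: 13
  Job 4: 10
Max job total = 19
Lower bound = max(31, 19) = 31

31


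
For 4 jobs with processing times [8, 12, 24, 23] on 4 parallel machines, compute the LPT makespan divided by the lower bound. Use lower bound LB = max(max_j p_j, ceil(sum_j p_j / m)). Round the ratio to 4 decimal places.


LPT order: [24, 23, 12, 8]
Machine loads after assignment: [24, 23, 12, 8]
LPT makespan = 24
Lower bound = max(max_job, ceil(total/4)) = max(24, 17) = 24
Ratio = 24 / 24 = 1.0

1.0


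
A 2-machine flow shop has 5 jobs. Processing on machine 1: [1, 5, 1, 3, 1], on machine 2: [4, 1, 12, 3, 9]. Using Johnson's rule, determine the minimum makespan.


Apply Johnson's rule:
  Group 1 (a <= b): [(1, 1, 4), (3, 1, 12), (5, 1, 9), (4, 3, 3)]
  Group 2 (a > b): [(2, 5, 1)]
Optimal job order: [1, 3, 5, 4, 2]
Schedule:
  Job 1: M1 done at 1, M2 done at 5
  Job 3: M1 done at 2, M2 done at 17
  Job 5: M1 done at 3, M2 done at 26
  Job 4: M1 done at 6, M2 done at 29
  Job 2: M1 done at 11, M2 done at 30
Makespan = 30

30


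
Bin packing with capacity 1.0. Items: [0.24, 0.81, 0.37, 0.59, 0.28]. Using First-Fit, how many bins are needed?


Place items sequentially using First-Fit:
  Item 0.24 -> new Bin 1
  Item 0.81 -> new Bin 2
  Item 0.37 -> Bin 1 (now 0.61)
  Item 0.59 -> new Bin 3
  Item 0.28 -> Bin 1 (now 0.89)
Total bins used = 3

3


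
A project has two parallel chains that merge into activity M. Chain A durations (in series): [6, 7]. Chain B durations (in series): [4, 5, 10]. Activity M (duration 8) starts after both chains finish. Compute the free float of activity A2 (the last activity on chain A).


ES(A2) = sum of predecessors on chain A = 6
EF(A2) = ES + duration = 6 + 7 = 13
Successor of A2 is M. ES(M) = max(sum(A), sum(B)) = max(13, 19) = 19
Free float = ES(successor) - EF(current) = 19 - 13 = 6

6


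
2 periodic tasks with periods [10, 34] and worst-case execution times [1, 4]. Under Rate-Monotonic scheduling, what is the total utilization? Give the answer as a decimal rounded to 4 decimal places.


Compute individual utilizations (exact fractions):
  Task 1: C/T = 1/10 (approx. 0.1)
  Task 2: C/T = 4/34 = 2/17 (approx. 0.1176)
Total utilization U = 1/10 + 2/17 = 37/170
Rounded to 4 decimal places: U = 0.2176
RM (Liu & Layland) bound for 2 tasks = 0.828427; compare with U = 37/170 (approx. 0.217647)
U <= bound, so schedulable by RM sufficient condition.

0.2176


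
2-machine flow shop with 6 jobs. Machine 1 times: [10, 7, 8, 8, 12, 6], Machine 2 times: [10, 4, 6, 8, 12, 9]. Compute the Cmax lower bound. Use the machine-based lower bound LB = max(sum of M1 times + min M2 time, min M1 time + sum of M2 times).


LB1 = sum(M1 times) + min(M2 times) = 51 + 4 = 55
LB2 = min(M1 times) + sum(M2 times) = 6 + 49 = 55
Lower bound = max(LB1, LB2) = max(55, 55) = 55

55


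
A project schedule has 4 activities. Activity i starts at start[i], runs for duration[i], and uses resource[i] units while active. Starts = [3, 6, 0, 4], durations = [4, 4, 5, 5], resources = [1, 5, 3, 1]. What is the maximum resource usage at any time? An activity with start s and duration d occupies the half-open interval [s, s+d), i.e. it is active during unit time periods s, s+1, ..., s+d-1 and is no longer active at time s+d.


Each activity i is active on [start_i, start_i + duration_i).
Compute total resource usage per time slot:
  t=0: active resources = [3], total = 3
  t=1: active resources = [3], total = 3
  t=2: active resources = [3], total = 3
  t=3: active resources = [1, 3], total = 4
  t=4: active resources = [1, 3, 1], total = 5
  t=5: active resources = [1, 1], total = 2
  t=6: active resources = [1, 5, 1], total = 7
  t=7: active resources = [5, 1], total = 6
  t=8: active resources = [5, 1], total = 6
  t=9: active resources = [5], total = 5
Peak resource demand = 7

7


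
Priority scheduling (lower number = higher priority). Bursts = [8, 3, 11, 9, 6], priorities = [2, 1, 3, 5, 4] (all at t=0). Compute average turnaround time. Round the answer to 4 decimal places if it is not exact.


Sort by priority (ascending = highest first):
Order: [(1, 3), (2, 8), (3, 11), (4, 6), (5, 9)]
Completion times:
  Priority 1, burst=3, C=3
  Priority 2, burst=8, C=11
  Priority 3, burst=11, C=22
  Priority 4, burst=6, C=28
  Priority 5, burst=9, C=37
Average turnaround = 101/5 = 20.2

20.2


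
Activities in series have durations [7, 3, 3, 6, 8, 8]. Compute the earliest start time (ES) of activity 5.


Activity 5 starts after activities 1 through 4 complete.
Predecessor durations: [7, 3, 3, 6]
ES = 7 + 3 + 3 + 6 = 19

19


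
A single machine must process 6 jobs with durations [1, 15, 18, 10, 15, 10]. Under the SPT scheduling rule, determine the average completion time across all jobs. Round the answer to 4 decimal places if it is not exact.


Sort jobs by processing time (SPT order): [1, 10, 10, 15, 15, 18]
Compute completion times sequentially:
  Job 1: processing = 1, completes at 1
  Job 2: processing = 10, completes at 11
  Job 3: processing = 10, completes at 21
  Job 4: processing = 15, completes at 36
  Job 5: processing = 15, completes at 51
  Job 6: processing = 18, completes at 69
Sum of completion times = 189
Average completion time = 189/6 = 31.5

31.5


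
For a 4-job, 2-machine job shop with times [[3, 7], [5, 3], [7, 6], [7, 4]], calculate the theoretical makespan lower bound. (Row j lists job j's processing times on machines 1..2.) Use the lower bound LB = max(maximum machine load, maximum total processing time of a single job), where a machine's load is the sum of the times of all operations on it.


Machine loads:
  Machine 1: 3 + 5 + 7 + 7 = 22
  Machine 2: 7 + 3 + 6 + 4 = 20
Max machine load = 22
Job totals:
  Job 1: 10
  Job 2: 8
  Job 3: 13
  Job 4: 11
Max job total = 13
Lower bound = max(22, 13) = 22

22


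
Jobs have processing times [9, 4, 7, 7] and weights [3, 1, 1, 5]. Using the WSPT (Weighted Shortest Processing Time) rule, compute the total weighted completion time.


Compute p/w ratios and sort ascending (WSPT): [(7, 5), (9, 3), (4, 1), (7, 1)]
Compute weighted completion times:
  Job (p=7,w=5): C=7, w*C=5*7=35
  Job (p=9,w=3): C=16, w*C=3*16=48
  Job (p=4,w=1): C=20, w*C=1*20=20
  Job (p=7,w=1): C=27, w*C=1*27=27
Total weighted completion time = 130

130


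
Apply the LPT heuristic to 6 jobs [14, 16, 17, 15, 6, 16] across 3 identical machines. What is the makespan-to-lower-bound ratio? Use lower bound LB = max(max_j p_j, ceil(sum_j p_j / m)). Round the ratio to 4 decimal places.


LPT order: [17, 16, 16, 15, 14, 6]
Machine loads after assignment: [23, 31, 30]
LPT makespan = 31
Lower bound = max(max_job, ceil(total/3)) = max(17, 28) = 28
Ratio = 31 / 28 = 1.1071

1.1071


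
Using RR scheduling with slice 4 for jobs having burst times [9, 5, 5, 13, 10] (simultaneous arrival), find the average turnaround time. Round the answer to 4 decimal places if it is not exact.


Time quantum = 4
Execution trace:
  J1 runs 4 units, time = 4
  J2 runs 4 units, time = 8
  J3 runs 4 units, time = 12
  J4 runs 4 units, time = 16
  J5 runs 4 units, time = 20
  J1 runs 4 units, time = 24
  J2 runs 1 units, time = 25
  J3 runs 1 units, time = 26
  J4 runs 4 units, time = 30
  J5 runs 4 units, time = 34
  J1 runs 1 units, time = 35
  J4 runs 4 units, time = 39
  J5 runs 2 units, time = 41
  J4 runs 1 units, time = 42
Finish times: [35, 25, 26, 42, 41]
Average turnaround = 169/5 = 33.8

33.8


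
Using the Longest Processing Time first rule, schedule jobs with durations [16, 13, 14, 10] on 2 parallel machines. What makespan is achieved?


Sort jobs in decreasing order (LPT): [16, 14, 13, 10]
Assign each job to the least loaded machine:
  Machine 1: jobs [16, 10], load = 26
  Machine 2: jobs [14, 13], load = 27
Makespan = max load = 27

27


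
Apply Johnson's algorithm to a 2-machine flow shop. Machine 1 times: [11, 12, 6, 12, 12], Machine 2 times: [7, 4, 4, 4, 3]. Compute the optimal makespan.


Apply Johnson's rule:
  Group 1 (a <= b): []
  Group 2 (a > b): [(1, 11, 7), (2, 12, 4), (3, 6, 4), (4, 12, 4), (5, 12, 3)]
Optimal job order: [1, 2, 3, 4, 5]
Schedule:
  Job 1: M1 done at 11, M2 done at 18
  Job 2: M1 done at 23, M2 done at 27
  Job 3: M1 done at 29, M2 done at 33
  Job 4: M1 done at 41, M2 done at 45
  Job 5: M1 done at 53, M2 done at 56
Makespan = 56

56


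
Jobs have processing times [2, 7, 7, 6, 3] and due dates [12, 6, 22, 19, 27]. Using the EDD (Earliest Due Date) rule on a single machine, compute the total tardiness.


Sort by due date (EDD order): [(7, 6), (2, 12), (6, 19), (7, 22), (3, 27)]
Compute completion times and tardiness:
  Job 1: p=7, d=6, C=7, tardiness=max(0,7-6)=1
  Job 2: p=2, d=12, C=9, tardiness=max(0,9-12)=0
  Job 3: p=6, d=19, C=15, tardiness=max(0,15-19)=0
  Job 4: p=7, d=22, C=22, tardiness=max(0,22-22)=0
  Job 5: p=3, d=27, C=25, tardiness=max(0,25-27)=0
Total tardiness = 1

1


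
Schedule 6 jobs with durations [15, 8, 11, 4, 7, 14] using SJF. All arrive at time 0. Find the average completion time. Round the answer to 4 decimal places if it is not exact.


SJF order (ascending): [4, 7, 8, 11, 14, 15]
Completion times:
  Job 1: burst=4, C=4
  Job 2: burst=7, C=11
  Job 3: burst=8, C=19
  Job 4: burst=11, C=30
  Job 5: burst=14, C=44
  Job 6: burst=15, C=59
Average completion = 167/6 = 27.8333

27.8333


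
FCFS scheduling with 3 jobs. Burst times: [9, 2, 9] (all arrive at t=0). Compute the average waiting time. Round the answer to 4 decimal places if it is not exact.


FCFS order (as given): [9, 2, 9]
Waiting times:
  Job 1: wait = 0
  Job 2: wait = 9
  Job 3: wait = 11
Sum of waiting times = 20
Average waiting time = 20/3 = 6.6667

6.6667


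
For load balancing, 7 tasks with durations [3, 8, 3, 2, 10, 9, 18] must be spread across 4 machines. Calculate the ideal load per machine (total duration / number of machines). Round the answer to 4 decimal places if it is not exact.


Total processing time = 3 + 8 + 3 + 2 + 10 + 9 + 18 = 53
Number of machines = 4
Ideal balanced load = 53 / 4 = 13.25

13.25


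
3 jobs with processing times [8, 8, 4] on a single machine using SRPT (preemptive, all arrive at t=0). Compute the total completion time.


Since all jobs arrive at t=0, SRPT equals SPT ordering.
SPT order: [4, 8, 8]
Completion times:
  Job 1: p=4, C=4
  Job 2: p=8, C=12
  Job 3: p=8, C=20
Total completion time = 4 + 12 + 20 = 36

36


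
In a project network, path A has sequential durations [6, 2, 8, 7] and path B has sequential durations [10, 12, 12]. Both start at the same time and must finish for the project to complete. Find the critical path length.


Path A total = 6 + 2 + 8 + 7 = 23
Path B total = 10 + 12 + 12 = 34
Critical path = longest path = max(23, 34) = 34

34


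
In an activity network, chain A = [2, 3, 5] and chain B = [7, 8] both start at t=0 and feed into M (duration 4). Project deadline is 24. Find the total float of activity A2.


Forward pass: ES(A2) = sum of predecessors on chain A = 2
EF = ES + duration = 2 + 3 = 5
Backward pass: LF(M) = deadline = 24; LS(M) = 24 - 4 = 20
LF(A2) = LS(M) - sum(successors on chain A) = 20 - 5 = 15
LS = LF - duration = 15 - 3 = 12
Total float = LS - ES = 12 - 2 = 10

10


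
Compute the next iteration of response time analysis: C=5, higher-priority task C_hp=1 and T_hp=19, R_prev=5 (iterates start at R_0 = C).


R_next = C + ceil(R_prev / T_hp) * C_hp
ceil(5 / 19) = ceil(0.2632) = 1
Interference = 1 * 1 = 1
R_next = 5 + 1 = 6

6


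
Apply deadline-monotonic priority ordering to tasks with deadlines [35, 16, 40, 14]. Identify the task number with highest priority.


Sort tasks by relative deadline (ascending):
  Task 4: deadline = 14
  Task 2: deadline = 16
  Task 1: deadline = 35
  Task 3: deadline = 40
Priority order (highest first): [4, 2, 1, 3]
Highest priority task = 4

4


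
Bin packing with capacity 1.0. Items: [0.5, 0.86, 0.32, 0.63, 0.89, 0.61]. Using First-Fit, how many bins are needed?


Place items sequentially using First-Fit:
  Item 0.5 -> new Bin 1
  Item 0.86 -> new Bin 2
  Item 0.32 -> Bin 1 (now 0.82)
  Item 0.63 -> new Bin 3
  Item 0.89 -> new Bin 4
  Item 0.61 -> new Bin 5
Total bins used = 5

5


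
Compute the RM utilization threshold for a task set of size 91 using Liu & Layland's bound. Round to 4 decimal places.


Compute 2^(1/91) = 1.0076460851
Subtract 1: 1.0076460851 - 1 = 0.0076460851
Multiply by n: 91 * 0.0076460851 = 0.6957937441
Round to 4 dp: 0.6958

0.6958


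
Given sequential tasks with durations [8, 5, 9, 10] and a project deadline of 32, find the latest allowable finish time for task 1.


LF(activity 1) = deadline - sum of successor durations
Successors: activities 2 through 4 with durations [5, 9, 10]
Sum of successor durations = 24
LF = 32 - 24 = 8

8


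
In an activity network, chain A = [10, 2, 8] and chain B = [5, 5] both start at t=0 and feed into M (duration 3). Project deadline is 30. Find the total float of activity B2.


Forward pass: ES(B2) = sum of predecessors on chain B = 5
EF = ES + duration = 5 + 5 = 10
Backward pass: LF(M) = deadline = 30; LS(M) = 30 - 3 = 27
LF(B2) = LS(M) - sum(successors on chain B) = 27 - 0 = 27
LS = LF - duration = 27 - 5 = 22
Total float = LS - ES = 22 - 5 = 17

17


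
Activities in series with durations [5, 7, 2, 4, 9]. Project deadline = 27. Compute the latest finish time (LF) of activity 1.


LF(activity 1) = deadline - sum of successor durations
Successors: activities 2 through 5 with durations [7, 2, 4, 9]
Sum of successor durations = 22
LF = 27 - 22 = 5

5


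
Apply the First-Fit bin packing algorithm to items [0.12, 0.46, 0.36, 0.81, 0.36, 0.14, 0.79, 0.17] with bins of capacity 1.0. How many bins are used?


Place items sequentially using First-Fit:
  Item 0.12 -> new Bin 1
  Item 0.46 -> Bin 1 (now 0.58)
  Item 0.36 -> Bin 1 (now 0.94)
  Item 0.81 -> new Bin 2
  Item 0.36 -> new Bin 3
  Item 0.14 -> Bin 2 (now 0.95)
  Item 0.79 -> new Bin 4
  Item 0.17 -> Bin 3 (now 0.53)
Total bins used = 4

4


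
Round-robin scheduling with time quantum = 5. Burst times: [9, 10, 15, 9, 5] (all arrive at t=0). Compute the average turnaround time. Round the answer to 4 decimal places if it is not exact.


Time quantum = 5
Execution trace:
  J1 runs 5 units, time = 5
  J2 runs 5 units, time = 10
  J3 runs 5 units, time = 15
  J4 runs 5 units, time = 20
  J5 runs 5 units, time = 25
  J1 runs 4 units, time = 29
  J2 runs 5 units, time = 34
  J3 runs 5 units, time = 39
  J4 runs 4 units, time = 43
  J3 runs 5 units, time = 48
Finish times: [29, 34, 48, 43, 25]
Average turnaround = 179/5 = 35.8

35.8


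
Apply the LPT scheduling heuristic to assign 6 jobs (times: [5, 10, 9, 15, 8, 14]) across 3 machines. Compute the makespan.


Sort jobs in decreasing order (LPT): [15, 14, 10, 9, 8, 5]
Assign each job to the least loaded machine:
  Machine 1: jobs [15, 5], load = 20
  Machine 2: jobs [14, 8], load = 22
  Machine 3: jobs [10, 9], load = 19
Makespan = max load = 22

22


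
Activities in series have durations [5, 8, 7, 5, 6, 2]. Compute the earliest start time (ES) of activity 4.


Activity 4 starts after activities 1 through 3 complete.
Predecessor durations: [5, 8, 7]
ES = 5 + 8 + 7 = 20

20


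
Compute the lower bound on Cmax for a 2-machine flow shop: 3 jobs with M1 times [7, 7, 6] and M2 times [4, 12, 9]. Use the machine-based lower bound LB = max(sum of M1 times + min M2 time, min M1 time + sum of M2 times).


LB1 = sum(M1 times) + min(M2 times) = 20 + 4 = 24
LB2 = min(M1 times) + sum(M2 times) = 6 + 25 = 31
Lower bound = max(LB1, LB2) = max(24, 31) = 31

31


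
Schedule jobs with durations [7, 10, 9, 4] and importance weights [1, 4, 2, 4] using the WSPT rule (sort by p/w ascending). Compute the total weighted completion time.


Compute p/w ratios and sort ascending (WSPT): [(4, 4), (10, 4), (9, 2), (7, 1)]
Compute weighted completion times:
  Job (p=4,w=4): C=4, w*C=4*4=16
  Job (p=10,w=4): C=14, w*C=4*14=56
  Job (p=9,w=2): C=23, w*C=2*23=46
  Job (p=7,w=1): C=30, w*C=1*30=30
Total weighted completion time = 148

148


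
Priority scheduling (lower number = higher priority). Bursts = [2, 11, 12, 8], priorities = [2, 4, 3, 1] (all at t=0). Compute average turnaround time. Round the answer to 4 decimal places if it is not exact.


Sort by priority (ascending = highest first):
Order: [(1, 8), (2, 2), (3, 12), (4, 11)]
Completion times:
  Priority 1, burst=8, C=8
  Priority 2, burst=2, C=10
  Priority 3, burst=12, C=22
  Priority 4, burst=11, C=33
Average turnaround = 73/4 = 18.25

18.25


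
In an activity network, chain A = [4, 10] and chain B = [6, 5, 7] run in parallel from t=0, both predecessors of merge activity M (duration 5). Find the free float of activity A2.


ES(A2) = sum of predecessors on chain A = 4
EF(A2) = ES + duration = 4 + 10 = 14
Successor of A2 is M. ES(M) = max(sum(A), sum(B)) = max(14, 18) = 18
Free float = ES(successor) - EF(current) = 18 - 14 = 4

4


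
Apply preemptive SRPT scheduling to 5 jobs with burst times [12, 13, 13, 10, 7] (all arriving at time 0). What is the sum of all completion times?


Since all jobs arrive at t=0, SRPT equals SPT ordering.
SPT order: [7, 10, 12, 13, 13]
Completion times:
  Job 1: p=7, C=7
  Job 2: p=10, C=17
  Job 3: p=12, C=29
  Job 4: p=13, C=42
  Job 5: p=13, C=55
Total completion time = 7 + 17 + 29 + 42 + 55 = 150

150


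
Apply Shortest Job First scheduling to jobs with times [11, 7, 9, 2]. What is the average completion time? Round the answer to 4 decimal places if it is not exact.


SJF order (ascending): [2, 7, 9, 11]
Completion times:
  Job 1: burst=2, C=2
  Job 2: burst=7, C=9
  Job 3: burst=9, C=18
  Job 4: burst=11, C=29
Average completion = 58/4 = 14.5

14.5


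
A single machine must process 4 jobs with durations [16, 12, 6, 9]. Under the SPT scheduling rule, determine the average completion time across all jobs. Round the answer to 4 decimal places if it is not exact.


Sort jobs by processing time (SPT order): [6, 9, 12, 16]
Compute completion times sequentially:
  Job 1: processing = 6, completes at 6
  Job 2: processing = 9, completes at 15
  Job 3: processing = 12, completes at 27
  Job 4: processing = 16, completes at 43
Sum of completion times = 91
Average completion time = 91/4 = 22.75

22.75


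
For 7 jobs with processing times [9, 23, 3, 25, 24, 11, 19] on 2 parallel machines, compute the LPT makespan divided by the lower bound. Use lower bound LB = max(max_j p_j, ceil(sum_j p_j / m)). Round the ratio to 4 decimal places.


LPT order: [25, 24, 23, 19, 11, 9, 3]
Machine loads after assignment: [58, 56]
LPT makespan = 58
Lower bound = max(max_job, ceil(total/2)) = max(25, 57) = 57
Ratio = 58 / 57 = 1.0175

1.0175


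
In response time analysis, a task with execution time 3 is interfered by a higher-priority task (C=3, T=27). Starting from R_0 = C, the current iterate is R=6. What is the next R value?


R_next = C + ceil(R_prev / T_hp) * C_hp
ceil(6 / 27) = ceil(0.2222) = 1
Interference = 1 * 3 = 3
R_next = 3 + 3 = 6
R_next = R_prev, so the iteration has converged (response time = 6).

6


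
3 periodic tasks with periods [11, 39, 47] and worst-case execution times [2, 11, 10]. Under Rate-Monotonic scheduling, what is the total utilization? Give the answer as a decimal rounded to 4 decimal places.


Compute individual utilizations (exact fractions):
  Task 1: C/T = 2/11 (approx. 0.1818)
  Task 2: C/T = 11/39 (approx. 0.2821)
  Task 3: C/T = 10/47 (approx. 0.2128)
Total utilization U = 2/11 + 11/39 + 10/47 = 13643/20163
Rounded to 4 decimal places: U = 0.6766
RM (Liu & Layland) bound for 3 tasks = 0.779763; compare with U = 13643/20163 (approx. 0.676635)
U <= bound, so schedulable by RM sufficient condition.

0.6766


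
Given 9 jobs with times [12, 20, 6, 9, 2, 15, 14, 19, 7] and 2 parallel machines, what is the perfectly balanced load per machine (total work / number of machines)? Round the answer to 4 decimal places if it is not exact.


Total processing time = 12 + 20 + 6 + 9 + 2 + 15 + 14 + 19 + 7 = 104
Number of machines = 2
Ideal balanced load = 104 / 2 = 52.0

52.0


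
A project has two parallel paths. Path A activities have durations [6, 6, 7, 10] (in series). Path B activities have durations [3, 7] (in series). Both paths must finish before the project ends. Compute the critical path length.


Path A total = 6 + 6 + 7 + 10 = 29
Path B total = 3 + 7 = 10
Critical path = longest path = max(29, 10) = 29

29


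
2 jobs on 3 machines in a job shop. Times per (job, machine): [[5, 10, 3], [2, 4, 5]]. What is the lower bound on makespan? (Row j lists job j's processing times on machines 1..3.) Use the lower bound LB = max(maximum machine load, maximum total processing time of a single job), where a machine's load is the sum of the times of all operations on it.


Machine loads:
  Machine 1: 5 + 2 = 7
  Machine 2: 10 + 4 = 14
  Machine 3: 3 + 5 = 8
Max machine load = 14
Job totals:
  Job 1: 18
  Job 2: 11
Max job total = 18
Lower bound = max(14, 18) = 18

18


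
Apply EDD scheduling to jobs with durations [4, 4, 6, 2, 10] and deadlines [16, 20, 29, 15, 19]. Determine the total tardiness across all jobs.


Sort by due date (EDD order): [(2, 15), (4, 16), (10, 19), (4, 20), (6, 29)]
Compute completion times and tardiness:
  Job 1: p=2, d=15, C=2, tardiness=max(0,2-15)=0
  Job 2: p=4, d=16, C=6, tardiness=max(0,6-16)=0
  Job 3: p=10, d=19, C=16, tardiness=max(0,16-19)=0
  Job 4: p=4, d=20, C=20, tardiness=max(0,20-20)=0
  Job 5: p=6, d=29, C=26, tardiness=max(0,26-29)=0
Total tardiness = 0

0


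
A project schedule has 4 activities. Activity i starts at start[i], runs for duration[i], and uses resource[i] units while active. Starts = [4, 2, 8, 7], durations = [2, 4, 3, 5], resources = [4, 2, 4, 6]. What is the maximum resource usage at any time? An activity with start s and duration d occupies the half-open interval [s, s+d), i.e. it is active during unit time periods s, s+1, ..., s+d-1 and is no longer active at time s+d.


Each activity i is active on [start_i, start_i + duration_i).
Compute total resource usage per time slot:
  t=0: active resources = [], total = 0
  t=1: active resources = [], total = 0
  t=2: active resources = [2], total = 2
  t=3: active resources = [2], total = 2
  t=4: active resources = [4, 2], total = 6
  t=5: active resources = [4, 2], total = 6
  t=6: active resources = [], total = 0
  t=7: active resources = [6], total = 6
  t=8: active resources = [4, 6], total = 10
  t=9: active resources = [4, 6], total = 10
  t=10: active resources = [4, 6], total = 10
  t=11: active resources = [6], total = 6
Peak resource demand = 10

10


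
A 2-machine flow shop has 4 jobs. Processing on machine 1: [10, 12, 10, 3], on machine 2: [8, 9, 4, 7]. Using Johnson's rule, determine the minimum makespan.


Apply Johnson's rule:
  Group 1 (a <= b): [(4, 3, 7)]
  Group 2 (a > b): [(2, 12, 9), (1, 10, 8), (3, 10, 4)]
Optimal job order: [4, 2, 1, 3]
Schedule:
  Job 4: M1 done at 3, M2 done at 10
  Job 2: M1 done at 15, M2 done at 24
  Job 1: M1 done at 25, M2 done at 33
  Job 3: M1 done at 35, M2 done at 39
Makespan = 39

39


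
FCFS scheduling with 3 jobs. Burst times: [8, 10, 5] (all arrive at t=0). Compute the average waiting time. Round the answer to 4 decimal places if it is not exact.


FCFS order (as given): [8, 10, 5]
Waiting times:
  Job 1: wait = 0
  Job 2: wait = 8
  Job 3: wait = 18
Sum of waiting times = 26
Average waiting time = 26/3 = 8.6667

8.6667


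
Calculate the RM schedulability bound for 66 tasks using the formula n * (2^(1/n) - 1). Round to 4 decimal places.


Compute 2^(1/66) = 1.0105575720
Subtract 1: 1.0105575720 - 1 = 0.0105575720
Multiply by n: 66 * 0.0105575720 = 0.6967997520
Round to 4 dp: 0.6968

0.6968
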